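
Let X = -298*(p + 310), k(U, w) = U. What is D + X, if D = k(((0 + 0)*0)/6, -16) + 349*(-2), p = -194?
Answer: -35266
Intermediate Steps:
X = -34568 (X = -298*(-194 + 310) = -298*116 = -34568)
D = -698 (D = ((0 + 0)*0)/6 + 349*(-2) = (0*0)*(1/6) - 698 = 0*(1/6) - 698 = 0 - 698 = -698)
D + X = -698 - 34568 = -35266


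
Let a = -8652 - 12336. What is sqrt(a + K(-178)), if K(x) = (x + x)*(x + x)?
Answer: 2*sqrt(26437) ≈ 325.19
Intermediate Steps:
K(x) = 4*x**2 (K(x) = (2*x)*(2*x) = 4*x**2)
a = -20988
sqrt(a + K(-178)) = sqrt(-20988 + 4*(-178)**2) = sqrt(-20988 + 4*31684) = sqrt(-20988 + 126736) = sqrt(105748) = 2*sqrt(26437)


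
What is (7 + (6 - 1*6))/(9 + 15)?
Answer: 7/24 ≈ 0.29167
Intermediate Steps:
(7 + (6 - 1*6))/(9 + 15) = (7 + (6 - 6))/24 = (7 + 0)/24 = (1/24)*7 = 7/24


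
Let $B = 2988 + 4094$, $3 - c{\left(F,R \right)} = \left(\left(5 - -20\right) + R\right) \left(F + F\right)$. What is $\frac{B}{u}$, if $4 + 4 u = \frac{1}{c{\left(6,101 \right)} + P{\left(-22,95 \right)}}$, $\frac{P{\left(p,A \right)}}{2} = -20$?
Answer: $- \frac{43880072}{6197} \approx -7080.9$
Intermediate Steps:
$P{\left(p,A \right)} = -40$ ($P{\left(p,A \right)} = 2 \left(-20\right) = -40$)
$c{\left(F,R \right)} = 3 - 2 F \left(25 + R\right)$ ($c{\left(F,R \right)} = 3 - \left(\left(5 - -20\right) + R\right) \left(F + F\right) = 3 - \left(\left(5 + 20\right) + R\right) 2 F = 3 - \left(25 + R\right) 2 F = 3 - 2 F \left(25 + R\right)$)
$u = - \frac{6197}{6196}$ ($u = -1 + \frac{1}{4 \left(\left(3 - 300 - 12 \cdot 101\right) - 40\right)} = -1 + \frac{1}{4 \left(\left(3 - 300 - 1212\right) - 40\right)} = -1 + \frac{1}{4 \left(-1509 - 40\right)} = -1 + \frac{1}{4 \left(-1549\right)} = -1 + \frac{1}{4} \left(- \frac{1}{1549}\right) = -1 - \frac{1}{6196} = - \frac{6197}{6196} \approx -1.0002$)
$B = 7082$
$\frac{B}{u} = \frac{7082}{- \frac{6197}{6196}} = 7082 \left(- \frac{6196}{6197}\right) = - \frac{43880072}{6197}$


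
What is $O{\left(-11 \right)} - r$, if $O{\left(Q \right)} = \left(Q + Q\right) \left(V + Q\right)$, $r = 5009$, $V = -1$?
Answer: $-4745$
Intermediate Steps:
$O{\left(Q \right)} = 2 Q \left(-1 + Q\right)$ ($O{\left(Q \right)} = \left(Q + Q\right) \left(-1 + Q\right) = 2 Q \left(-1 + Q\right)$)
$O{\left(-11 \right)} - r = 2 \left(-11\right) \left(-1 - 11\right) - 5009 = 2 \left(-11\right) \left(-12\right) - 5009 = 264 - 5009 = -4745$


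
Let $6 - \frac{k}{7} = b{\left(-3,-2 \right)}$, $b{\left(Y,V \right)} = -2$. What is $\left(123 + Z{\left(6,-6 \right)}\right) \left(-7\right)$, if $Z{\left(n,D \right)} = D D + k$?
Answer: $-1505$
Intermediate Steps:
$k = 56$ ($k = 42 - -14 = 42 + 14 = 56$)
$Z{\left(n,D \right)} = 56 + D^{2}$ ($Z{\left(n,D \right)} = D D + 56 = D^{2} + 56 = 56 + D^{2}$)
$\left(123 + Z{\left(6,-6 \right)}\right) \left(-7\right) = \left(123 + \left(56 + \left(-6\right)^{2}\right)\right) \left(-7\right) = \left(123 + \left(56 + 36\right)\right) \left(-7\right) = \left(123 + 92\right) \left(-7\right) = 215 \left(-7\right) = -1505$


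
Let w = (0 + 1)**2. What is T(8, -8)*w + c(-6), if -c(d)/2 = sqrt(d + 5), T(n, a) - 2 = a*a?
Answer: 66 - 2*I ≈ 66.0 - 2.0*I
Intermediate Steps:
T(n, a) = 2 + a**2 (T(n, a) = 2 + a*a = 2 + a**2)
w = 1 (w = 1**2 = 1)
c(d) = -2*sqrt(5 + d) (c(d) = -2*sqrt(d + 5) = -2*sqrt(5 + d))
T(8, -8)*w + c(-6) = (2 + (-8)**2)*1 - 2*sqrt(5 - 6) = (2 + 64)*1 - 2*I = 66*1 - 2*I = 66 - 2*I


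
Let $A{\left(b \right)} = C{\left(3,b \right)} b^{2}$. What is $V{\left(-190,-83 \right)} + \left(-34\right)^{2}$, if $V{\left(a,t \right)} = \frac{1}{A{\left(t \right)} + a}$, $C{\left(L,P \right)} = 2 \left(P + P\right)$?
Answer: $\frac{2644162727}{2287338} \approx 1156.0$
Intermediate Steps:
$C{\left(L,P \right)} = 4 P$ ($C{\left(L,P \right)} = 2 \cdot 2 P = 4 P$)
$A{\left(b \right)} = 4 b^{3}$ ($A{\left(b \right)} = 4 b b^{2} = 4 b^{3}$)
$V{\left(a,t \right)} = \frac{1}{a + 4 t^{3}}$ ($V{\left(a,t \right)} = \frac{1}{4 t^{3} + a} = \frac{1}{a + 4 t^{3}}$)
$V{\left(-190,-83 \right)} + \left(-34\right)^{2} = \frac{1}{-190 + 4 \left(-83\right)^{3}} + \left(-34\right)^{2} = \frac{1}{-190 + 4 \left(-571787\right)} + 1156 = \frac{1}{-190 - 2287148} + 1156 = \frac{1}{-2287338} + 1156 = - \frac{1}{2287338} + 1156 = \frac{2644162727}{2287338}$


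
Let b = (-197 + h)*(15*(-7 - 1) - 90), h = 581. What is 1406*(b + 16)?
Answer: -113357344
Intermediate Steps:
b = -80640 (b = (-197 + 581)*(15*(-7 - 1) - 90) = 384*(15*(-8) - 90) = 384*(-120 - 90) = 384*(-210) = -80640)
1406*(b + 16) = 1406*(-80640 + 16) = 1406*(-80624) = -113357344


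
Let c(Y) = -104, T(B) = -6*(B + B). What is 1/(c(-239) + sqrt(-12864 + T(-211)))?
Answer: -26/5287 - 3*I*sqrt(287)/10574 ≈ -0.0049177 - 0.0048064*I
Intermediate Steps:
T(B) = -12*B
1/(c(-239) + sqrt(-12864 + T(-211))) = 1/(-104 + sqrt(-12864 - 12*(-211))) = 1/(-104 + sqrt(-12864 + 2532)) = 1/(-104 + sqrt(-10332)) = 1/(-104 + 6*I*sqrt(287))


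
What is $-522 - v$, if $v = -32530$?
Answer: $32008$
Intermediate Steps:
$-522 - v = -522 - -32530 = -522 + 32530 = 32008$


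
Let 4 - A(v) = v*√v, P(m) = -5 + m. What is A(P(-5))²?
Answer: -984 + 80*I*√10 ≈ -984.0 + 252.98*I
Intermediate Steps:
A(v) = 4 - v^(3/2) (A(v) = 4 - v*√v = 4 - v^(3/2))
A(P(-5))² = (4 - (-5 - 5)^(3/2))² = (4 - (-10)^(3/2))² = (4 - (-10)*I*√10)² = (4 + 10*I*√10)²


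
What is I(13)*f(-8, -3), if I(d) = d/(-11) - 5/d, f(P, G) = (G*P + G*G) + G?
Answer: -6720/143 ≈ -46.993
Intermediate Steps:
f(P, G) = G + G² + G*P (f(P, G) = (G*P + G²) + G = (G² + G*P) + G = G + G² + G*P)
I(d) = -5/d - d/11 (I(d) = d*(-1/11) - 5/d = -d/11 - 5/d = -5/d - d/11)
I(13)*f(-8, -3) = (-5/13 - 1/11*13)*(-3*(1 - 3 - 8)) = (-5*1/13 - 13/11)*(-3*(-10)) = (-5/13 - 13/11)*30 = -224/143*30 = -6720/143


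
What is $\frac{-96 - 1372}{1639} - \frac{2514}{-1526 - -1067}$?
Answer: $\frac{1148878}{250767} \approx 4.5815$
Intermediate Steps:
$\frac{-96 - 1372}{1639} - \frac{2514}{-1526 - -1067} = \left(-96 - 1372\right) \frac{1}{1639} - \frac{2514}{-1526 + 1067} = \left(-1468\right) \frac{1}{1639} - \frac{2514}{-459} = - \frac{1468}{1639} - - \frac{838}{153} = - \frac{1468}{1639} + \frac{838}{153} = \frac{1148878}{250767}$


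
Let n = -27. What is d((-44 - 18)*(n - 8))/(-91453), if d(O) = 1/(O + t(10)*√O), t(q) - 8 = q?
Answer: -1/168822238 + 9*√2170/183172128230 ≈ -3.6346e-9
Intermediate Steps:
t(q) = 8 + q
d(O) = 1/(O + 18*√O) (d(O) = 1/(O + (8 + 10)*√O) = 1/(O + 18*√O))
d((-44 - 18)*(n - 8))/(-91453) = 1/(((-44 - 18)*(-27 - 8) + 18*√((-44 - 18)*(-27 - 8)))*(-91453)) = -1/91453/(-62*(-35) + 18*√(-62*(-35))) = -1/91453/(2170 + 18*√2170) = -1/(91453*(2170 + 18*√2170))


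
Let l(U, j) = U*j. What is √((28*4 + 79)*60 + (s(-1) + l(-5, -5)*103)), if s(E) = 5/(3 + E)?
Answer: 5*√2246/2 ≈ 118.48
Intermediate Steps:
√((28*4 + 79)*60 + (s(-1) + l(-5, -5)*103)) = √((28*4 + 79)*60 + (5/(3 - 1) - 5*(-5)*103)) = √((112 + 79)*60 + (5/2 + 25*103)) = √(191*60 + (5*(½) + 2575)) = √(11460 + (5/2 + 2575)) = √(11460 + 5155/2) = √(28075/2) = 5*√2246/2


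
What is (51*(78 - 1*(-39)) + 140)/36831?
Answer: 6107/36831 ≈ 0.16581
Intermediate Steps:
(51*(78 - 1*(-39)) + 140)/36831 = (51*(78 + 39) + 140)*(1/36831) = (51*117 + 140)*(1/36831) = (5967 + 140)*(1/36831) = 6107*(1/36831) = 6107/36831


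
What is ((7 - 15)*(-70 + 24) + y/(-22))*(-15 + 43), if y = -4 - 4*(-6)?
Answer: 113064/11 ≈ 10279.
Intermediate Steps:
y = 20 (y = -4 + 24 = 20)
((7 - 15)*(-70 + 24) + y/(-22))*(-15 + 43) = ((7 - 15)*(-70 + 24) + 20/(-22))*(-15 + 43) = (-8*(-46) + 20*(-1/22))*28 = (368 - 10/11)*28 = (4038/11)*28 = 113064/11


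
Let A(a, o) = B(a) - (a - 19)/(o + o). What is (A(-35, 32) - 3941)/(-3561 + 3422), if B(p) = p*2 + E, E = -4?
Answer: 128453/4448 ≈ 28.879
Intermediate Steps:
B(p) = -4 + 2*p (B(p) = p*2 - 4 = 2*p - 4 = -4 + 2*p)
A(a, o) = -4 + 2*a - (-19 + a)/(2*o) (A(a, o) = (-4 + 2*a) - (a - 19)/(o + o) = (-4 + 2*a) - (-19 + a)/(2*o) = -4 + 2*a - (-19 + a)/(2*o))
(A(-35, 32) - 3941)/(-3561 + 3422) = ((1/2)*(19 - 1*(-35) + 4*32*(-2 - 35))/32 - 3941)/(-3561 + 3422) = ((1/2)*(1/32)*(19 + 35 + 4*32*(-37)) - 3941)/(-139) = ((1/2)*(1/32)*(19 + 35 - 4736) - 3941)*(-1/139) = ((1/2)*(1/32)*(-4682) - 3941)*(-1/139) = (-2341/32 - 3941)*(-1/139) = -128453/32*(-1/139) = 128453/4448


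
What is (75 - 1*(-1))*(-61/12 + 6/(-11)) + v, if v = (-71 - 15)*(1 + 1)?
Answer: -19793/33 ≈ -599.79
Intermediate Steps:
v = -172 (v = -86*2 = -172)
(75 - 1*(-1))*(-61/12 + 6/(-11)) + v = (75 - 1*(-1))*(-61/12 + 6/(-11)) - 172 = (75 + 1)*(-61*1/12 + 6*(-1/11)) - 172 = 76*(-61/12 - 6/11) - 172 = 76*(-743/132) - 172 = -14117/33 - 172 = -19793/33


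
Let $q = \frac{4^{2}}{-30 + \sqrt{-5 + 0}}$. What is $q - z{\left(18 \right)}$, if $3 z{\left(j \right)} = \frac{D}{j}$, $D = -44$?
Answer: $\frac{1390}{4887} - \frac{16 i \sqrt{5}}{905} \approx 0.28443 - 0.039533 i$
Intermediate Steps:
$z{\left(j \right)} = - \frac{44}{3 j}$ ($z{\left(j \right)} = \frac{\left(-44\right) \frac{1}{j}}{3} = - \frac{44}{3 j}$)
$q = \frac{16}{-30 + i \sqrt{5}}$ ($q = \frac{16}{-30 + \sqrt{-5}} = \frac{16}{-30 + i \sqrt{5}} \approx -0.53039 - 0.039533 i$)
$q - z{\left(18 \right)} = \left(- \frac{96}{181} - \frac{16 i \sqrt{5}}{905}\right) - - \frac{44}{3 \cdot 18} = \left(- \frac{96}{181} - \frac{16 i \sqrt{5}}{905}\right) - \left(- \frac{44}{3}\right) \frac{1}{18} = \left(- \frac{96}{181} - \frac{16 i \sqrt{5}}{905}\right) - - \frac{22}{27} = \left(- \frac{96}{181} - \frac{16 i \sqrt{5}}{905}\right) + \frac{22}{27} = \frac{1390}{4887} - \frac{16 i \sqrt{5}}{905}$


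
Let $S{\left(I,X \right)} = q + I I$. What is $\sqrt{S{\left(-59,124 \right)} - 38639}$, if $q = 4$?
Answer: $9 i \sqrt{434} \approx 187.49 i$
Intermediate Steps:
$S{\left(I,X \right)} = 4 + I^{2}$ ($S{\left(I,X \right)} = 4 + I I = 4 + I^{2}$)
$\sqrt{S{\left(-59,124 \right)} - 38639} = \sqrt{\left(4 + \left(-59\right)^{2}\right) - 38639} = \sqrt{\left(4 + 3481\right) - 38639} = \sqrt{3485 - 38639} = \sqrt{-35154} = 9 i \sqrt{434}$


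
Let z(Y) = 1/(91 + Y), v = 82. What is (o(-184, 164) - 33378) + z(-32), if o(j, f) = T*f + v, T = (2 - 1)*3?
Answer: -1935435/59 ≈ -32804.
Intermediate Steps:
T = 3 (T = 1*3 = 3)
o(j, f) = 82 + 3*f (o(j, f) = 3*f + 82 = 82 + 3*f)
(o(-184, 164) - 33378) + z(-32) = ((82 + 3*164) - 33378) + 1/(91 - 32) = ((82 + 492) - 33378) + 1/59 = (574 - 33378) + 1/59 = -32804 + 1/59 = -1935435/59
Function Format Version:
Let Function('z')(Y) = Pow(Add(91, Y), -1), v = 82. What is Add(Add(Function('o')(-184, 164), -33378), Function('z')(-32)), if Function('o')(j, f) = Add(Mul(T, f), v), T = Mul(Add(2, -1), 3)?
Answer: Rational(-1935435, 59) ≈ -32804.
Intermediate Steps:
T = 3 (T = Mul(1, 3) = 3)
Function('o')(j, f) = Add(82, Mul(3, f)) (Function('o')(j, f) = Add(Mul(3, f), 82) = Add(82, Mul(3, f)))
Add(Add(Function('o')(-184, 164), -33378), Function('z')(-32)) = Add(Add(Add(82, Mul(3, 164)), -33378), Pow(Add(91, -32), -1)) = Add(Add(Add(82, 492), -33378), Pow(59, -1)) = Add(Add(574, -33378), Rational(1, 59)) = Add(-32804, Rational(1, 59)) = Rational(-1935435, 59)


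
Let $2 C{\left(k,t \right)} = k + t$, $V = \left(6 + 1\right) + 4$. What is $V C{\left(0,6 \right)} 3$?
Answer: $99$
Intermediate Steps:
$V = 11$ ($V = 7 + 4 = 11$)
$C{\left(k,t \right)} = \frac{k}{2} + \frac{t}{2}$ ($C{\left(k,t \right)} = \frac{k + t}{2} = \frac{k}{2} + \frac{t}{2}$)
$V C{\left(0,6 \right)} 3 = 11 \left(\frac{1}{2} \cdot 0 + \frac{1}{2} \cdot 6\right) 3 = 11 \left(0 + 3\right) 3 = 11 \cdot 3 \cdot 3 = 33 \cdot 3 = 99$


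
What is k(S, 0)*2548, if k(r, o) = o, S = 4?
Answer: 0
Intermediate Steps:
k(S, 0)*2548 = 0*2548 = 0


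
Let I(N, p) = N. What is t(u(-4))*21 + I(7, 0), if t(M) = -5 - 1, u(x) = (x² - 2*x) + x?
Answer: -119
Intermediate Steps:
u(x) = x² - x
t(M) = -6
t(u(-4))*21 + I(7, 0) = -6*21 + 7 = -126 + 7 = -119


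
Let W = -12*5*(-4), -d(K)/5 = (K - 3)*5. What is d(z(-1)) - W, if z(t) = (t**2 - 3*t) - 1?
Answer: -240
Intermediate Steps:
z(t) = -1 + t**2 - 3*t
d(K) = 75 - 25*K (d(K) = -5*(K - 3)*5 = -5*(-3 + K)*5 = -5*(-15 + 5*K) = 75 - 25*K)
W = 240 (W = -60*(-4) = 240)
d(z(-1)) - W = (75 - 25*(-1 + (-1)**2 - 3*(-1))) - 1*240 = (75 - 25*(-1 + 1 + 3)) - 240 = (75 - 25*3) - 240 = (75 - 75) - 240 = 0 - 240 = -240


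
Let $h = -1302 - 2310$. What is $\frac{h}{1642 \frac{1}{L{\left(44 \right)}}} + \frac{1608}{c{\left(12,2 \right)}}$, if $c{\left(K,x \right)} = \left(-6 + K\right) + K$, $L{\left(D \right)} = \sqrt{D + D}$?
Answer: $\frac{268}{3} - \frac{3612 \sqrt{22}}{821} \approx 68.698$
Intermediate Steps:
$L{\left(D \right)} = \sqrt{2} \sqrt{D}$ ($L{\left(D \right)} = \sqrt{2 D} = \sqrt{2} \sqrt{D}$)
$c{\left(K,x \right)} = -6 + 2 K$
$h = -3612$ ($h = -1302 - 2310 = -3612$)
$\frac{h}{1642 \frac{1}{L{\left(44 \right)}}} + \frac{1608}{c{\left(12,2 \right)}} = - \frac{3612}{1642 \frac{1}{\sqrt{2} \sqrt{44}}} + \frac{1608}{-6 + 2 \cdot 12} = - \frac{3612}{1642 \frac{1}{\sqrt{2} \cdot 2 \sqrt{11}}} + \frac{1608}{-6 + 24} = - \frac{3612}{1642 \frac{1}{2 \sqrt{22}}} + \frac{1608}{18} = - \frac{3612}{1642 \frac{\sqrt{22}}{44}} + 1608 \cdot \frac{1}{18} = - \frac{3612}{\frac{821}{22} \sqrt{22}} + \frac{268}{3} = - 3612 \frac{\sqrt{22}}{821} + \frac{268}{3} = - \frac{3612 \sqrt{22}}{821} + \frac{268}{3} = \frac{268}{3} - \frac{3612 \sqrt{22}}{821}$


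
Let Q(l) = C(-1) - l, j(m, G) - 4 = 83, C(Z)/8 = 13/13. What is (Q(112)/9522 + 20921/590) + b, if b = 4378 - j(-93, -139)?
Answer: 12152950291/2808990 ≈ 4326.4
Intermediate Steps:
C(Z) = 8 (C(Z) = 8*(13/13) = 8*(13*(1/13)) = 8*1 = 8)
j(m, G) = 87 (j(m, G) = 4 + 83 = 87)
Q(l) = 8 - l
b = 4291 (b = 4378 - 1*87 = 4378 - 87 = 4291)
(Q(112)/9522 + 20921/590) + b = ((8 - 1*112)/9522 + 20921/590) + 4291 = ((8 - 112)*(1/9522) + 20921*(1/590)) + 4291 = (-104*1/9522 + 20921/590) + 4291 = (-52/4761 + 20921/590) + 4291 = 99574201/2808990 + 4291 = 12152950291/2808990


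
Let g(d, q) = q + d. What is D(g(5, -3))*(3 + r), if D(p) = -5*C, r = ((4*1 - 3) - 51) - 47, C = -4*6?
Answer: -11280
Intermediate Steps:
g(d, q) = d + q
C = -24
r = -97 (r = ((4 - 3) - 51) - 47 = (1 - 51) - 47 = -50 - 47 = -97)
D(p) = 120 (D(p) = -5*(-24) = 120)
D(g(5, -3))*(3 + r) = 120*(3 - 97) = 120*(-94) = -11280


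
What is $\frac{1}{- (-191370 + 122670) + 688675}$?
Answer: $\frac{1}{757375} \approx 1.3203 \cdot 10^{-6}$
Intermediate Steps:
$\frac{1}{- (-191370 + 122670) + 688675} = \frac{1}{\left(-1\right) \left(-68700\right) + 688675} = \frac{1}{68700 + 688675} = \frac{1}{757375}$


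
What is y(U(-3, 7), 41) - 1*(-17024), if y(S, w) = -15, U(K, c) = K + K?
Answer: 17009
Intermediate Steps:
U(K, c) = 2*K
y(U(-3, 7), 41) - 1*(-17024) = -15 - 1*(-17024) = -15 + 17024 = 17009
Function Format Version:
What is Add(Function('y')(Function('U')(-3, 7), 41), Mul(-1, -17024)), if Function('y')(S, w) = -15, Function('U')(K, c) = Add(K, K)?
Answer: 17009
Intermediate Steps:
Function('U')(K, c) = Mul(2, K)
Add(Function('y')(Function('U')(-3, 7), 41), Mul(-1, -17024)) = Add(-15, Mul(-1, -17024)) = Add(-15, 17024) = 17009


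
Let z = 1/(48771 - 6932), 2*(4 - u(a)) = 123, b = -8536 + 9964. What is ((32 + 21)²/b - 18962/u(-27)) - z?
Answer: 325618012879/981542940 ≈ 331.74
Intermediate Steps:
b = 1428
u(a) = -115/2 (u(a) = 4 - ½*123 = 4 - 123/2 = -115/2)
z = 1/41839 ≈ 2.3901e-5
((32 + 21)²/b - 18962/u(-27)) - z = ((32 + 21)²/1428 - 18962/(-115/2)) - 1*1/41839 = (53²*(1/1428) - 18962*(-2/115)) - 1/41839 = (2809*(1/1428) + 37924/115) - 1/41839 = (2809/1428 + 37924/115) - 1/41839 = 54478507/164220 - 1/41839 = 325618012879/981542940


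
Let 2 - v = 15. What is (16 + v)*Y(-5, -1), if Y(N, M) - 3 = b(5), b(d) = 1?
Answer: 12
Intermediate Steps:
Y(N, M) = 4 (Y(N, M) = 3 + 1 = 4)
v = -13 (v = 2 - 1*15 = 2 - 15 = -13)
(16 + v)*Y(-5, -1) = (16 - 13)*4 = 3*4 = 12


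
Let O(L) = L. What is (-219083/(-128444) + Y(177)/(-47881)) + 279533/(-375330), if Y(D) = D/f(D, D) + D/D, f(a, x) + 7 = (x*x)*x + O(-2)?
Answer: 56941115669346947497/59259182491853376680 ≈ 0.96088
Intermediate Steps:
f(a, x) = -9 + x**3 (f(a, x) = -7 + ((x*x)*x - 2) = -7 + (x**2*x - 2) = -7 + (x**3 - 2) = -7 + (-2 + x**3) = -9 + x**3)
Y(D) = 1 + D/(-9 + D**3) (Y(D) = D/(-9 + D**3) + D/D = D/(-9 + D**3) + 1 = 1 + D/(-9 + D**3))
(-219083/(-128444) + Y(177)/(-47881)) + 279533/(-375330) = (-219083/(-128444) + ((-9 + 177 + 177**3)/(-9 + 177**3))/(-47881)) + 279533/(-375330) = (-219083*(-1/128444) + ((-9 + 177 + 5545233)/(-9 + 5545233))*(-1/47881)) + 279533*(-1/375330) = (219083/128444 + (5545401/5545224)*(-1/47881)) - 279533/375330 = (219083/128444 + ((1/5545224)*5545401)*(-1/47881)) - 279533/375330 = (219083/128444 + (1848467/1848408)*(-1/47881)) - 279533/375330 = (219083/128444 - 1848467/88503623448) - 279533/375330 = 4847350477840709/2841939852538728 - 279533/375330 = 56941115669346947497/59259182491853376680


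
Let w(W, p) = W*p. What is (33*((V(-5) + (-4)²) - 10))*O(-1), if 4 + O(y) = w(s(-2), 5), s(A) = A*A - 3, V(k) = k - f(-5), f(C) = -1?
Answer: 66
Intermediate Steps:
V(k) = 1 + k (V(k) = k - 1*(-1) = k + 1 = 1 + k)
s(A) = -3 + A² (s(A) = A² - 3 = -3 + A²)
O(y) = 1 (O(y) = -4 + (-3 + (-2)²)*5 = -4 + (-3 + 4)*5 = -4 + 1*5 = -4 + 5 = 1)
(33*((V(-5) + (-4)²) - 10))*O(-1) = (33*(((1 - 5) + (-4)²) - 10))*1 = (33*((-4 + 16) - 10))*1 = (33*(12 - 10))*1 = (33*2)*1 = 66*1 = 66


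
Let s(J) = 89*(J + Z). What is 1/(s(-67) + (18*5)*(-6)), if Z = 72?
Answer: -1/95 ≈ -0.010526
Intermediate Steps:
s(J) = 6408 + 89*J (s(J) = 89*(J + 72) = 89*(72 + J) = 6408 + 89*J)
1/(s(-67) + (18*5)*(-6)) = 1/((6408 + 89*(-67)) + (18*5)*(-6)) = 1/((6408 - 5963) + 90*(-6)) = 1/(445 - 540) = 1/(-95) = -1/95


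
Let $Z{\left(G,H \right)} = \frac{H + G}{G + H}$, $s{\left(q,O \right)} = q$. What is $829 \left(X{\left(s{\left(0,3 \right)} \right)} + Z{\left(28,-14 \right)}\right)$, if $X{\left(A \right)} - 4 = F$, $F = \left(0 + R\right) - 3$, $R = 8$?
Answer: $8290$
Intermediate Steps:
$Z{\left(G,H \right)} = 1$ ($Z{\left(G,H \right)} = \frac{G + H}{G + H} = 1$)
$F = 5$ ($F = \left(0 + 8\right) - 3 = 8 - 3 = 5$)
$X{\left(A \right)} = 9$ ($X{\left(A \right)} = 4 + 5 = 9$)
$829 \left(X{\left(s{\left(0,3 \right)} \right)} + Z{\left(28,-14 \right)}\right) = 829 \left(9 + 1\right) = 829 \cdot 10 = 8290$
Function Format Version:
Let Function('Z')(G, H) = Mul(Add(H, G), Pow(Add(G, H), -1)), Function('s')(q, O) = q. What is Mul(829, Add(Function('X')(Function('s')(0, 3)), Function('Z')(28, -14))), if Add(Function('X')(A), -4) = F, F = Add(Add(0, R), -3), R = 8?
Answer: 8290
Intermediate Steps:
Function('Z')(G, H) = 1 (Function('Z')(G, H) = Mul(Add(G, H), Pow(Add(G, H), -1)) = 1)
F = 5 (F = Add(Add(0, 8), -3) = Add(8, -3) = 5)
Function('X')(A) = 9 (Function('X')(A) = Add(4, 5) = 9)
Mul(829, Add(Function('X')(Function('s')(0, 3)), Function('Z')(28, -14))) = Mul(829, Add(9, 1)) = Mul(829, 10) = 8290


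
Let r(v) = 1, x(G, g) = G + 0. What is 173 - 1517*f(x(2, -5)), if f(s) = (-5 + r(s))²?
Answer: -24099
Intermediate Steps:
x(G, g) = G
f(s) = 16 (f(s) = (-5 + 1)² = (-4)² = 16)
173 - 1517*f(x(2, -5)) = 173 - 1517*16 = 173 - 24272 = -24099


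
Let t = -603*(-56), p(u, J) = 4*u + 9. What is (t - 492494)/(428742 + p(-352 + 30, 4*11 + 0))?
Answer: -458726/427463 ≈ -1.0731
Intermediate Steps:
p(u, J) = 9 + 4*u
t = 33768
(t - 492494)/(428742 + p(-352 + 30, 4*11 + 0)) = (33768 - 492494)/(428742 + (9 + 4*(-352 + 30))) = -458726/(428742 + (9 + 4*(-322))) = -458726/(428742 + (9 - 1288)) = -458726/(428742 - 1279) = -458726/427463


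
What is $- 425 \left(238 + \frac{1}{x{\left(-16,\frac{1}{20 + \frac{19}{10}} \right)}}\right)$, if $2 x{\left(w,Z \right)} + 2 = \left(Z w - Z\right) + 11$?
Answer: $- \frac{182357300}{1801} \approx -1.0125 \cdot 10^{5}$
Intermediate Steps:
$x{\left(w,Z \right)} = \frac{9}{2} - \frac{Z}{2} + \frac{Z w}{2}$ ($x{\left(w,Z \right)} = -1 + \frac{\left(Z w - Z\right) + 11}{2} = -1 + \frac{\left(- Z + Z w\right) + 11}{2} = -1 + \frac{11 - Z + Z w}{2} = -1 + \left(\frac{11}{2} - \frac{Z}{2} + \frac{Z w}{2}\right) = \frac{9}{2} - \frac{Z}{2} + \frac{Z w}{2}$)
$- 425 \left(238 + \frac{1}{x{\left(-16,\frac{1}{20 + \frac{19}{10}} \right)}}\right) = - 425 \left(238 + \frac{1}{\frac{9}{2} - \frac{1}{2 \left(20 + \frac{19}{10}\right)} + \frac{1}{2} \frac{1}{20 + \frac{19}{10}} \left(-16\right)}\right) = - 425 \left(238 + \frac{1}{\frac{9}{2} - \frac{1}{2 \cdot \frac{219}{10}} + \frac{1}{2} \frac{1}{\frac{219}{10}} \left(-16\right)}\right) = - 425 \left(238 + \frac{1}{\frac{9}{2} - \frac{5}{219} + \frac{1}{2} \cdot \frac{10}{219} \left(-16\right)}\right) = - 425 \left(238 + \frac{1}{\frac{9}{2} - \frac{5}{219} - \frac{80}{219}}\right) = - 425 \left(238 + \frac{1}{\frac{1801}{438}}\right) = - 425 \left(238 + \frac{438}{1801}\right) = \left(-425\right) \frac{429076}{1801} = - \frac{182357300}{1801}$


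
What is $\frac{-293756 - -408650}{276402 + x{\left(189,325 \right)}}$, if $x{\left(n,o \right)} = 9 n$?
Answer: $\frac{38298}{92701} \approx 0.41313$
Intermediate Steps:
$\frac{-293756 - -408650}{276402 + x{\left(189,325 \right)}} = \frac{-293756 - -408650}{276402 + 9 \cdot 189} = \frac{-293756 + 408650}{276402 + 1701} = \frac{114894}{278103} = 114894 \cdot \frac{1}{278103} = \frac{38298}{92701}$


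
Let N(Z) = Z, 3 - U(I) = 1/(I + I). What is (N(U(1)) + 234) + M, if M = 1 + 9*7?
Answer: 601/2 ≈ 300.50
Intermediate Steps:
U(I) = 3 - 1/(2*I) (U(I) = 3 - 1/(I + I) = 3 - 1/(2*I))
M = 64 (M = 1 + 63 = 64)
(N(U(1)) + 234) + M = ((3 - 1/2/1) + 234) + 64 = ((3 - 1/2*1) + 234) + 64 = ((3 - 1/2) + 234) + 64 = (5/2 + 234) + 64 = 473/2 + 64 = 601/2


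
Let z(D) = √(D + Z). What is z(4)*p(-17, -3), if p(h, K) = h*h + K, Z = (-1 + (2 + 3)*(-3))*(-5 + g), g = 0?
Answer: 572*√21 ≈ 2621.2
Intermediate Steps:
Z = 80 (Z = (-1 + (2 + 3)*(-3))*(-5 + 0) = (-1 + 5*(-3))*(-5) = (-1 - 15)*(-5) = -16*(-5) = 80)
z(D) = √(80 + D) (z(D) = √(D + 80) = √(80 + D))
p(h, K) = K + h² (p(h, K) = h² + K = K + h²)
z(4)*p(-17, -3) = √(80 + 4)*(-3 + (-17)²) = √84*(-3 + 289) = (2*√21)*286 = 572*√21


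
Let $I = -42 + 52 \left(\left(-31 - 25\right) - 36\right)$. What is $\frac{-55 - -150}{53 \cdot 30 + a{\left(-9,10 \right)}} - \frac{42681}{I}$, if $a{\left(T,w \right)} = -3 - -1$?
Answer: $\frac{34117949}{3831844} \approx 8.9038$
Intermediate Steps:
$a{\left(T,w \right)} = -2$ ($a{\left(T,w \right)} = -3 + 1 = -2$)
$I = -4826$ ($I = -42 + 52 \left(-56 - 36\right) = -42 + 52 \left(-92\right) = -42 - 4784 = -4826$)
$\frac{-55 - -150}{53 \cdot 30 + a{\left(-9,10 \right)}} - \frac{42681}{I} = \frac{-55 - -150}{53 \cdot 30 - 2} - \frac{42681}{-4826} = \frac{-55 + 150}{1590 - 2} - - \frac{42681}{4826} = \frac{95}{1588} + \frac{42681}{4826} = \frac{34117949}{3831844}$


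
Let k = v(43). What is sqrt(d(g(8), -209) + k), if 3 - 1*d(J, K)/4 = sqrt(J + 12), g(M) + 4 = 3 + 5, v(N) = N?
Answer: sqrt(39) ≈ 6.2450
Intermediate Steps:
g(M) = 4 (g(M) = -4 + (3 + 5) = -4 + 8 = 4)
d(J, K) = 12 - 4*sqrt(12 + J) (d(J, K) = 12 - 4*sqrt(J + 12) = 12 - 4*sqrt(12 + J))
k = 43
sqrt(d(g(8), -209) + k) = sqrt((12 - 4*sqrt(12 + 4)) + 43) = sqrt((12 - 4*sqrt(16)) + 43) = sqrt((12 - 4*4) + 43) = sqrt((12 - 16) + 43) = sqrt(-4 + 43) = sqrt(39)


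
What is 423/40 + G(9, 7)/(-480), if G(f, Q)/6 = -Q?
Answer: 853/80 ≈ 10.663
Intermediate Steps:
G(f, Q) = -6*Q (G(f, Q) = 6*(-Q) = -6*Q)
423/40 + G(9, 7)/(-480) = 423/40 - 6*7/(-480) = 423*(1/40) - 42*(-1/480) = 423/40 + 7/80 = 853/80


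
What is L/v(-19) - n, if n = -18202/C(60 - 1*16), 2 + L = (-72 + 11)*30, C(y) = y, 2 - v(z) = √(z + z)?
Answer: (-22102*I + 9101*√38)/(22*(√38 + 2*I)) ≈ 326.44 - 268.89*I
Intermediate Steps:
v(z) = 2 - √2*√z (v(z) = 2 - √(z + z) = 2 - √(2*z) = 2 - √2*√z)
L = -1832 (L = -2 + (-72 + 11)*30 = -2 - 61*30 = -2 - 1830 = -1832)
n = -9101/22 (n = -18202/(60 - 1*16) = -18202/(60 - 16) = -18202/44 = -18202*1/44 = -9101/22 ≈ -413.68)
L/v(-19) - n = -1832/(2 - √2*√(-19)) - 1*(-9101/22) = -1832/(2 - √2*I*√19) + 9101/22 = -1832/(2 - I*√38) + 9101/22 = 9101/22 - 1832/(2 - I*√38)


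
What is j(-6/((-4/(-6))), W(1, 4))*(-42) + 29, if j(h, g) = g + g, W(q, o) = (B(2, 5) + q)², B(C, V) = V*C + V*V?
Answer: -108835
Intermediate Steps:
B(C, V) = V² + C*V (B(C, V) = C*V + V² = V² + C*V)
W(q, o) = (35 + q)² (W(q, o) = (5*(2 + 5) + q)² = (5*7 + q)² = (35 + q)²)
j(h, g) = 2*g
j(-6/((-4/(-6))), W(1, 4))*(-42) + 29 = (2*(35 + 1)²)*(-42) + 29 = (2*36²)*(-42) + 29 = (2*1296)*(-42) + 29 = 2592*(-42) + 29 = -108864 + 29 = -108835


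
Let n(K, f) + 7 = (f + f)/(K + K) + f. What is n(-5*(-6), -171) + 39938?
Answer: 397543/10 ≈ 39754.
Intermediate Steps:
n(K, f) = -7 + f + f/K (n(K, f) = -7 + ((f + f)/(K + K) + f) = -7 + ((2*f)/((2*K)) + f) = -7 + ((2*f)*(1/(2*K)) + f) = -7 + (f/K + f) = -7 + (f + f/K) = -7 + f + f/K)
n(-5*(-6), -171) + 39938 = (-7 - 171 - 171/((-5*(-6)))) + 39938 = (-7 - 171 - 171/30) + 39938 = (-7 - 171 - 171*1/30) + 39938 = (-7 - 171 - 57/10) + 39938 = -1837/10 + 39938 = 397543/10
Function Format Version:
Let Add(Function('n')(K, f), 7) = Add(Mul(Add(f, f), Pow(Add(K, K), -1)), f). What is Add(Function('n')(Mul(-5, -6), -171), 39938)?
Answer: Rational(397543, 10) ≈ 39754.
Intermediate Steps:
Function('n')(K, f) = Add(-7, f, Mul(f, Pow(K, -1))) (Function('n')(K, f) = Add(-7, Add(Mul(Add(f, f), Pow(Add(K, K), -1)), f)) = Add(-7, Add(Mul(Mul(2, f), Pow(Mul(2, K), -1)), f)) = Add(-7, Add(Mul(Mul(2, f), Mul(Rational(1, 2), Pow(K, -1))), f)) = Add(-7, Add(Mul(f, Pow(K, -1)), f)) = Add(-7, Add(f, Mul(f, Pow(K, -1)))) = Add(-7, f, Mul(f, Pow(K, -1))))
Add(Function('n')(Mul(-5, -6), -171), 39938) = Add(Add(-7, -171, Mul(-171, Pow(Mul(-5, -6), -1))), 39938) = Add(Add(-7, -171, Mul(-171, Pow(30, -1))), 39938) = Add(Add(-7, -171, Mul(-171, Rational(1, 30))), 39938) = Add(Add(-7, -171, Rational(-57, 10)), 39938) = Add(Rational(-1837, 10), 39938) = Rational(397543, 10)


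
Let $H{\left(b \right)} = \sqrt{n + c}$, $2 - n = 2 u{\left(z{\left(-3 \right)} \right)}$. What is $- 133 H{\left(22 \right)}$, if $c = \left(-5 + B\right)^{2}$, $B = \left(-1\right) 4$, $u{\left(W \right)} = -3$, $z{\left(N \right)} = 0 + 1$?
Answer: $- 133 \sqrt{89} \approx -1254.7$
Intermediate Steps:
$z{\left(N \right)} = 1$
$B = -4$
$n = 8$ ($n = 2 - 2 \left(-3\right) = 2 - -6 = 2 + 6 = 8$)
$c = 81$ ($c = \left(-5 - 4\right)^{2} = \left(-9\right)^{2} = 81$)
$H{\left(b \right)} = \sqrt{89}$ ($H{\left(b \right)} = \sqrt{8 + 81} = \sqrt{89}$)
$- 133 H{\left(22 \right)} = - 133 \sqrt{89}$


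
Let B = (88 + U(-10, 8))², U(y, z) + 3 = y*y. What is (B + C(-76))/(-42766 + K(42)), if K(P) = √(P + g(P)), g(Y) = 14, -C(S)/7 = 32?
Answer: -727043383/914465350 - 34001*√14/914465350 ≈ -0.79519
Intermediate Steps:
U(y, z) = -3 + y² (U(y, z) = -3 + y*y = -3 + y²)
C(S) = -224 (C(S) = -7*32 = -224)
B = 34225 (B = (88 + (-3 + (-10)²))² = (88 + (-3 + 100))² = (88 + 97)² = 185² = 34225)
K(P) = √(14 + P) (K(P) = √(P + 14) = √(14 + P))
(B + C(-76))/(-42766 + K(42)) = (34225 - 224)/(-42766 + √(14 + 42)) = 34001/(-42766 + √56) = 34001/(-42766 + 2*√14)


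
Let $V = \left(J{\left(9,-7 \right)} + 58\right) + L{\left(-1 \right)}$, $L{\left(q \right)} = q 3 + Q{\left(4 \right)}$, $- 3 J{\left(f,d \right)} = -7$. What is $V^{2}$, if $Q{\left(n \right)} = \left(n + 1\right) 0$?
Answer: $\frac{29584}{9} \approx 3287.1$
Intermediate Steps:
$Q{\left(n \right)} = 0$ ($Q{\left(n \right)} = \left(1 + n\right) 0 = 0$)
$J{\left(f,d \right)} = \frac{7}{3}$ ($J{\left(f,d \right)} = \left(- \frac{1}{3}\right) \left(-7\right) = \frac{7}{3}$)
$L{\left(q \right)} = 3 q$ ($L{\left(q \right)} = q 3 + 0 = 3 q + 0 = 3 q$)
$V = \frac{172}{3}$ ($V = \left(\frac{7}{3} + 58\right) + 3 \left(-1\right) = \frac{181}{3} - 3 = \frac{172}{3} \approx 57.333$)
$V^{2} = \left(\frac{172}{3}\right)^{2} = \frac{29584}{9}$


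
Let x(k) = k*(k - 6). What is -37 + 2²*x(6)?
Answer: -37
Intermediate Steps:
x(k) = k*(-6 + k)
-37 + 2²*x(6) = -37 + 2²*(6*(-6 + 6)) = -37 + 4*(6*0) = -37 + 4*0 = -37 + 0 = -37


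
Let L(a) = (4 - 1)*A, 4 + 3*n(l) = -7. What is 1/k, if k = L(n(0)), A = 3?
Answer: ⅑ ≈ 0.11111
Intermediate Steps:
n(l) = -11/3 (n(l) = -4/3 + (⅓)*(-7) = -4/3 - 7/3 = -11/3)
L(a) = 9 (L(a) = (4 - 1)*3 = 3*3 = 9)
k = 9
1/k = 1/9 = ⅑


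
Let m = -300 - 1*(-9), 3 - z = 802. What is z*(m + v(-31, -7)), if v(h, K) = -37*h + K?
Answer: -678351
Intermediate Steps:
z = -799 (z = 3 - 1*802 = 3 - 802 = -799)
v(h, K) = K - 37*h
m = -291 (m = -300 + 9 = -291)
z*(m + v(-31, -7)) = -799*(-291 + (-7 - 37*(-31))) = -799*(-291 + (-7 + 1147)) = -799*(-291 + 1140) = -799*849 = -678351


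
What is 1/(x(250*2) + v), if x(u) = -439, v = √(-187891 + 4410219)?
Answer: 439/4029607 + 2*√1055582/4029607 ≈ 0.00061888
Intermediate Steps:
v = 2*√1055582 (v = √4222328 = 2*√1055582 ≈ 2054.8)
1/(x(250*2) + v) = 1/(-439 + 2*√1055582)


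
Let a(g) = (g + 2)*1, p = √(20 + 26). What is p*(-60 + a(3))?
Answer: -55*√46 ≈ -373.03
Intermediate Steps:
p = √46 ≈ 6.7823
a(g) = 2 + g (a(g) = (2 + g)*1 = 2 + g)
p*(-60 + a(3)) = √46*(-60 + (2 + 3)) = √46*(-60 + 5) = √46*(-55) = -55*√46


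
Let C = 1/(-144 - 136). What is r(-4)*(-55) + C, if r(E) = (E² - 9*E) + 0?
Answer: -800801/280 ≈ -2860.0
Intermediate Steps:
C = -1/280 (C = 1/(-280) = -1/280 ≈ -0.0035714)
r(E) = E² - 9*E
r(-4)*(-55) + C = -4*(-9 - 4)*(-55) - 1/280 = -4*(-13)*(-55) - 1/280 = 52*(-55) - 1/280 = -2860 - 1/280 = -800801/280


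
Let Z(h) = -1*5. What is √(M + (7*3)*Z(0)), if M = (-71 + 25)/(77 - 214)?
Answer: I*√1964443/137 ≈ 10.231*I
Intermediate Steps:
Z(h) = -5
M = 46/137 (M = -46/(-137) = -46*(-1/137) = 46/137 ≈ 0.33577)
√(M + (7*3)*Z(0)) = √(46/137 + (7*3)*(-5)) = √(46/137 + 21*(-5)) = √(46/137 - 105) = √(-14339/137) = I*√1964443/137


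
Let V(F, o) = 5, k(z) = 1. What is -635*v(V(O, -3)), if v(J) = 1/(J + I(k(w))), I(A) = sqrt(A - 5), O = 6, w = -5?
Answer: -3175/29 + 1270*I/29 ≈ -109.48 + 43.793*I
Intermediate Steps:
I(A) = sqrt(-5 + A)
v(J) = 1/(J + 2*I) (v(J) = 1/(J + sqrt(-5 + 1)) = 1/(J + sqrt(-4)) = 1/(J + 2*I))
-635*v(V(O, -3)) = -635*(5 - 2*I)/29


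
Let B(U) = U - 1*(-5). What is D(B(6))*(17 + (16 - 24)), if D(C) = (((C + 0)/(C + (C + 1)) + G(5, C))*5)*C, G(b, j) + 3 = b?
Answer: 28215/23 ≈ 1226.7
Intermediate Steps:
B(U) = 5 + U (B(U) = U + 5 = 5 + U)
G(b, j) = -3 + b
D(C) = C*(10 + 5*C/(1 + 2*C)) (D(C) = (((C + 0)/(C + (C + 1)) + (-3 + 5))*5)*C = ((C/(C + (1 + C)) + 2)*5)*C = ((C/(1 + 2*C) + 2)*5)*C = ((2 + C/(1 + 2*C))*5)*C = (10 + 5*C/(1 + 2*C))*C = C*(10 + 5*C/(1 + 2*C)))
D(B(6))*(17 + (16 - 24)) = (5*(5 + 6)*(2 + 5*(5 + 6))/(1 + 2*(5 + 6)))*(17 + (16 - 24)) = (5*11*(2 + 5*11)/(1 + 2*11))*(17 - 8) = (5*11*(2 + 55)/(1 + 22))*9 = (5*11*57/23)*9 = (5*11*(1/23)*57)*9 = (3135/23)*9 = 28215/23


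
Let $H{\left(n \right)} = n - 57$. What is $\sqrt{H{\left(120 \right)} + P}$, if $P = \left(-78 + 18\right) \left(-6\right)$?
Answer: $3 \sqrt{47} \approx 20.567$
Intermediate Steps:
$H{\left(n \right)} = -57 + n$
$P = 360$ ($P = \left(-60\right) \left(-6\right) = 360$)
$\sqrt{H{\left(120 \right)} + P} = \sqrt{\left(-57 + 120\right) + 360} = \sqrt{63 + 360} = \sqrt{423} = 3 \sqrt{47}$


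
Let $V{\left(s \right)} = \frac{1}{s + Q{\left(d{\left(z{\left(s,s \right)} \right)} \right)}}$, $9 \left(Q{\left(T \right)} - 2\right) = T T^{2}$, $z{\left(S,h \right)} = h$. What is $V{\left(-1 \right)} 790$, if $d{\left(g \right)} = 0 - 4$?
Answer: $- \frac{1422}{11} \approx -129.27$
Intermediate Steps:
$d{\left(g \right)} = -4$ ($d{\left(g \right)} = 0 - 4 = -4$)
$Q{\left(T \right)} = 2 + \frac{T^{3}}{9}$ ($Q{\left(T \right)} = 2 + \frac{T T^{2}}{9} = 2 + \frac{T^{3}}{9}$)
$V{\left(s \right)} = \frac{1}{- \frac{46}{9} + s}$ ($V{\left(s \right)} = \frac{1}{s + \left(2 + \frac{\left(-4\right)^{3}}{9}\right)} = \frac{1}{s + \left(2 + \frac{1}{9} \left(-64\right)\right)} = \frac{1}{s + \left(2 - \frac{64}{9}\right)} = \frac{1}{s - \frac{46}{9}} = \frac{1}{- \frac{46}{9} + s}$)
$V{\left(-1 \right)} 790 = \frac{9}{-46 + 9 \left(-1\right)} 790 = \frac{9}{-46 - 9} \cdot 790 = \frac{9}{-55} \cdot 790 = 9 \left(- \frac{1}{55}\right) 790 = \left(- \frac{9}{55}\right) 790 = - \frac{1422}{11}$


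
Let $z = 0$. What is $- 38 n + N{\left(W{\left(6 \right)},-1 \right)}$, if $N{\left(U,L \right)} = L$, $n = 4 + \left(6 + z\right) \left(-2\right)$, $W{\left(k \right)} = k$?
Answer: $303$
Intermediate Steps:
$n = -8$ ($n = 4 + \left(6 + 0\right) \left(-2\right) = 4 + 6 \left(-2\right) = 4 - 12 = -8$)
$- 38 n + N{\left(W{\left(6 \right)},-1 \right)} = \left(-38\right) \left(-8\right) - 1 = 304 - 1 = 303$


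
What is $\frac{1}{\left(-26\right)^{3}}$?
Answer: $- \frac{1}{17576} \approx -5.6896 \cdot 10^{-5}$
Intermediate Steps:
$\frac{1}{\left(-26\right)^{3}} = \frac{1}{-17576} = - \frac{1}{17576}$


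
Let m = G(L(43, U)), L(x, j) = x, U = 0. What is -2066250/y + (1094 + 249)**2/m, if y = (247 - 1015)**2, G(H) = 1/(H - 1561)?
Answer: -269150373691703/98304 ≈ -2.7379e+9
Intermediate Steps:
G(H) = 1/(-1561 + H)
m = -1/1518 (m = 1/(-1561 + 43) = 1/(-1518) = -1/1518 ≈ -0.00065876)
y = 589824 (y = (-768)**2 = 589824)
-2066250/y + (1094 + 249)**2/m = -2066250/589824 + (1094 + 249)**2/(-1/1518) = -2066250*1/589824 + 1343**2*(-1518) = -344375/98304 + 1803649*(-1518) = -344375/98304 - 2737939182 = -269150373691703/98304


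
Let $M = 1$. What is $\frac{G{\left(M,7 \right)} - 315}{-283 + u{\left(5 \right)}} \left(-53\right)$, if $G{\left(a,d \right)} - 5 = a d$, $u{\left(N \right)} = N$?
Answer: $- \frac{16059}{278} \approx -57.766$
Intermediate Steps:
$G{\left(a,d \right)} = 5 + a d$
$\frac{G{\left(M,7 \right)} - 315}{-283 + u{\left(5 \right)}} \left(-53\right) = \frac{\left(5 + 1 \cdot 7\right) - 315}{-283 + 5} \left(-53\right) = \frac{\left(5 + 7\right) - 315}{-278} \left(-53\right) = \left(12 - 315\right) \left(- \frac{1}{278}\right) \left(-53\right) = \left(-303\right) \left(- \frac{1}{278}\right) \left(-53\right) = \frac{303}{278} \left(-53\right) = - \frac{16059}{278}$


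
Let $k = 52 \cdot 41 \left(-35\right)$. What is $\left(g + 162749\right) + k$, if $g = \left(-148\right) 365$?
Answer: $34109$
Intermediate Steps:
$g = -54020$
$k = -74620$ ($k = 2132 \left(-35\right) = -74620$)
$\left(g + 162749\right) + k = \left(-54020 + 162749\right) - 74620 = 108729 - 74620 = 34109$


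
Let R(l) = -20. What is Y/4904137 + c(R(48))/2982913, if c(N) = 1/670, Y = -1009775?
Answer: -2018087548061113/9801171387424270 ≈ -0.20590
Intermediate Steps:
c(N) = 1/670
Y/4904137 + c(R(48))/2982913 = -1009775/4904137 + (1/670)/2982913 = -1009775*1/4904137 + (1/670)*(1/2982913) = -1009775/4904137 + 1/1998551710 = -2018087548061113/9801171387424270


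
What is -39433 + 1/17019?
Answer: -671110226/17019 ≈ -39433.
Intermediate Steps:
-39433 + 1/17019 = -671110226/17019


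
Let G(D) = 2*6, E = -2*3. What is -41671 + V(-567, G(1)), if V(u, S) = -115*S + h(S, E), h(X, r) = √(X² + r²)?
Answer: -43051 + 6*√5 ≈ -43038.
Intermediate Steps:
E = -6
G(D) = 12
V(u, S) = √(36 + S²) - 115*S (V(u, S) = -115*S + √(S² + (-6)²) = -115*S + √(S² + 36) = -115*S + √(36 + S²) = √(36 + S²) - 115*S)
-41671 + V(-567, G(1)) = -41671 + (√(36 + 12²) - 115*12) = -41671 + (√(36 + 144) - 1380) = -41671 + (√180 - 1380) = -41671 + (6*√5 - 1380) = -41671 + (-1380 + 6*√5) = -43051 + 6*√5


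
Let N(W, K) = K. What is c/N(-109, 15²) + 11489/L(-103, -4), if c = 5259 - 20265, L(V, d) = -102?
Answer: -152431/850 ≈ -179.33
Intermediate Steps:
c = -15006
c/N(-109, 15²) + 11489/L(-103, -4) = -15006/(15²) + 11489/(-102) = -15006/225 + 11489*(-1/102) = -15006*1/225 - 11489/102 = -5002/75 - 11489/102 = -152431/850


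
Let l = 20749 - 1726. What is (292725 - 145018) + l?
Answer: 166730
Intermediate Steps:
l = 19023
(292725 - 145018) + l = (292725 - 145018) + 19023 = 147707 + 19023 = 166730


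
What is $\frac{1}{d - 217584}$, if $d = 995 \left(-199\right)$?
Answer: $- \frac{1}{415589} \approx -2.4062 \cdot 10^{-6}$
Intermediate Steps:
$d = -198005$
$\frac{1}{d - 217584} = \frac{1}{-198005 - 217584} = \frac{1}{-415589} = - \frac{1}{415589}$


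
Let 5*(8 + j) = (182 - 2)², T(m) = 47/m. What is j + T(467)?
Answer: 3022471/467 ≈ 6472.1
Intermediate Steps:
j = 6472 (j = -8 + (182 - 2)²/5 = -8 + (⅕)*180² = -8 + (⅕)*32400 = -8 + 6480 = 6472)
j + T(467) = 6472 + 47/467 = 3022471/467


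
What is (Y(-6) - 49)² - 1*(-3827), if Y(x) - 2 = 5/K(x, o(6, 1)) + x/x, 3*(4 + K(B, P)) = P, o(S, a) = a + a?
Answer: 24333/4 ≈ 6083.3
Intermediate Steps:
o(S, a) = 2*a
K(B, P) = -4 + P/3
Y(x) = 3/2 (Y(x) = 2 + (5/(-4 + (2*1)/3) + x/x) = 2 + (5/(-4 + (⅓)*2) + 1) = 2 + (5/(-4 + ⅔) + 1) = 2 + (5/(-10/3) + 1) = 2 + (5*(-3/10) + 1) = 2 + (-3/2 + 1) = 2 - ½ = 3/2)
(Y(-6) - 49)² - 1*(-3827) = (3/2 - 49)² - 1*(-3827) = (-95/2)² + 3827 = 9025/4 + 3827 = 24333/4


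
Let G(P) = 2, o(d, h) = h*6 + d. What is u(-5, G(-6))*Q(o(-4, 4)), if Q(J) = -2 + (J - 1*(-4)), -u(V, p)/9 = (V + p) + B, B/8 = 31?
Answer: -48510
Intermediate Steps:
o(d, h) = d + 6*h (o(d, h) = 6*h + d = d + 6*h)
B = 248 (B = 8*31 = 248)
u(V, p) = -2232 - 9*V - 9*p (u(V, p) = -9*((V + p) + 248) = -9*(248 + V + p) = -2232 - 9*V - 9*p)
Q(J) = 2 + J (Q(J) = -2 + (J + 4) = -2 + (4 + J) = 2 + J)
u(-5, G(-6))*Q(o(-4, 4)) = (-2232 - 9*(-5) - 9*2)*(2 + (-4 + 6*4)) = (-2232 + 45 - 18)*(2 + (-4 + 24)) = -2205*(2 + 20) = -2205*22 = -48510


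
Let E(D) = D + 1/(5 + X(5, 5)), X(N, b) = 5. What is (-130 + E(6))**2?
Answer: 1535121/100 ≈ 15351.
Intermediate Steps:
E(D) = 1/10 + D (E(D) = D + 1/(5 + 5) = D + 1/10 = 1/10 + D)
(-130 + E(6))**2 = (-130 + (1/10 + 6))**2 = (-130 + 61/10)**2 = (-1239/10)**2 = 1535121/100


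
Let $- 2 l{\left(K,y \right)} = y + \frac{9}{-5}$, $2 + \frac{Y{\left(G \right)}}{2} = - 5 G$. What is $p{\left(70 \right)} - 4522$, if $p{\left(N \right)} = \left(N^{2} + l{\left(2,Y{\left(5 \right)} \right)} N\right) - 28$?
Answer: $2303$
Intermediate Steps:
$Y{\left(G \right)} = -4 - 10 G$ ($Y{\left(G \right)} = -4 + 2 \left(- 5 G\right) = -4 - 10 G$)
$l{\left(K,y \right)} = \frac{9}{10} - \frac{y}{2}$ ($l{\left(K,y \right)} = - \frac{y + \frac{9}{-5}}{2} = - \frac{y + 9 \left(- \frac{1}{5}\right)}{2} = - \frac{y - \frac{9}{5}}{2} = - \frac{- \frac{9}{5} + y}{2} = \frac{9}{10} - \frac{y}{2}$)
$p{\left(N \right)} = -28 + N^{2} + \frac{279 N}{10}$ ($p{\left(N \right)} = \left(N^{2} + \left(\frac{9}{10} - \frac{-4 - 50}{2}\right) N\right) - 28 = \left(N^{2} + \left(\frac{9}{10} - -27\right) N\right) - 28 = \left(N^{2} + \left(\frac{9}{10} + 27\right) N\right) - 28 = \left(N^{2} + \frac{279 N}{10}\right) - 28 = -28 + N^{2} + \frac{279 N}{10}$)
$p{\left(70 \right)} - 4522 = \left(-28 + 70^{2} + \frac{279}{10} \cdot 70\right) - 4522 = \left(-28 + 4900 + 1953\right) - 4522 = 6825 - 4522 = 2303$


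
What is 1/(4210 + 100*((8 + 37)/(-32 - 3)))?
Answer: 7/28570 ≈ 0.00024501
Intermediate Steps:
1/(4210 + 100*((8 + 37)/(-32 - 3))) = 1/(4210 + 100*(45/(-35))) = 1/(4210 + 100*(45*(-1/35))) = 1/(4210 + 100*(-9/7)) = 1/(4210 - 900/7) = 1/(28570/7) = 7/28570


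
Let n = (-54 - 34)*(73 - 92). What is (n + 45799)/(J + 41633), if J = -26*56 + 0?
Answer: 47471/40177 ≈ 1.1815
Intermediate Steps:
J = -1456 (J = -1456 + 0 = -1456)
n = 1672 (n = -88*(-19) = 1672)
(n + 45799)/(J + 41633) = (1672 + 45799)/(-1456 + 41633) = 47471/40177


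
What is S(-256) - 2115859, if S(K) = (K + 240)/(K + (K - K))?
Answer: -33853743/16 ≈ -2.1159e+6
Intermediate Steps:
S(K) = (240 + K)/K (S(K) = (240 + K)/(K + 0) = (240 + K)/K)
S(-256) - 2115859 = (240 - 256)/(-256) - 2115859 = -1/256*(-16) - 2115859 = 1/16 - 2115859 = -33853743/16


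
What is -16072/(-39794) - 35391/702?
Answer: -232844485/4655898 ≈ -50.011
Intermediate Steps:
-16072/(-39794) - 35391/702 = -16072*(-1/39794) - 35391*1/702 = 8036/19897 - 11797/234 = -232844485/4655898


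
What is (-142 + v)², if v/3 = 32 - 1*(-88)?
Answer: 47524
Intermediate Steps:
v = 360 (v = 3*(32 - 1*(-88)) = 3*(32 + 88) = 3*120 = 360)
(-142 + v)² = (-142 + 360)² = 218² = 47524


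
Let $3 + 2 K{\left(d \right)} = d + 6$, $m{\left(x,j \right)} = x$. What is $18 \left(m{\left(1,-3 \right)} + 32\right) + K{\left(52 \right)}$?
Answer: $\frac{1243}{2} \approx 621.5$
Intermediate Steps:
$K{\left(d \right)} = \frac{3}{2} + \frac{d}{2}$ ($K{\left(d \right)} = - \frac{3}{2} + \frac{d + 6}{2} = - \frac{3}{2} + \frac{6 + d}{2} = - \frac{3}{2} + \left(3 + \frac{d}{2}\right) = \frac{3}{2} + \frac{d}{2}$)
$18 \left(m{\left(1,-3 \right)} + 32\right) + K{\left(52 \right)} = 18 \left(1 + 32\right) + \left(\frac{3}{2} + \frac{1}{2} \cdot 52\right) = 18 \cdot 33 + \left(\frac{3}{2} + 26\right) = 594 + \frac{55}{2} = \frac{1243}{2}$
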